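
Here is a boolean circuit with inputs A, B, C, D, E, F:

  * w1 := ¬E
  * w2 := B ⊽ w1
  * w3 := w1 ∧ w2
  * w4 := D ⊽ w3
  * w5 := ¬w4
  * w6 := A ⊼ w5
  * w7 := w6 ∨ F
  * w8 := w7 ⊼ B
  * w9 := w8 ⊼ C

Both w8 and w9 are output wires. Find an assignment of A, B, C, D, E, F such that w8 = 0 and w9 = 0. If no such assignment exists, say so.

Across all 64 input combinations, none give both w8 = 0 and w9 = 0.

no solution exists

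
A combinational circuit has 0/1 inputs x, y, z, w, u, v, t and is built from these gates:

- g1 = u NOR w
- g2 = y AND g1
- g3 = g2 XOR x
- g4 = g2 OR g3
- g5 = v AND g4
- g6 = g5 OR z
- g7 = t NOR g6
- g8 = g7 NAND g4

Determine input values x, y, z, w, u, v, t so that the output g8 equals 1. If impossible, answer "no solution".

Check with x=0, y=1, z=0, w=0, u=0, v=1, t=0:
g1 = u NOR w = 0 NOR 0 = 1
g2 = y AND g1 = 1 AND 1 = 1
g3 = g2 XOR x = 1 XOR 0 = 1
g4 = g2 OR g3 = 1 OR 1 = 1
g5 = v AND g4 = 1 AND 1 = 1
g6 = g5 OR z = 1 OR 0 = 1
g7 = t NOR g6 = 0 NOR 1 = 0
g8 = g7 NAND g4 = 0 NAND 1 = 1
So g8 = 1 as required.

x=0, y=1, z=0, w=0, u=0, v=1, t=0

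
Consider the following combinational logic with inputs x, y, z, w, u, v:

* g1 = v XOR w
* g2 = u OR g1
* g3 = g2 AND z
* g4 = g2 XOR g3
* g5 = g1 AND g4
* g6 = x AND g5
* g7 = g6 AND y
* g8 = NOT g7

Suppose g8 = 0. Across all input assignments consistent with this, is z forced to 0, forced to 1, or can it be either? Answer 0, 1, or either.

0

g8 = NOT g7 must be 0, so g7 = 1.
g7 = g6 AND y must be 1, so both g6 = 1 and y = 1.
Every assignment with g8 = 0 has z = 0; there are 4 such assignment(s).
  x=1, y=1, z=0, w=0, u=0, v=1
  x=1, y=1, z=0, w=0, u=1, v=1
  x=1, y=1, z=0, w=1, u=0, v=0
  x=1, y=1, z=0, w=1, u=1, v=0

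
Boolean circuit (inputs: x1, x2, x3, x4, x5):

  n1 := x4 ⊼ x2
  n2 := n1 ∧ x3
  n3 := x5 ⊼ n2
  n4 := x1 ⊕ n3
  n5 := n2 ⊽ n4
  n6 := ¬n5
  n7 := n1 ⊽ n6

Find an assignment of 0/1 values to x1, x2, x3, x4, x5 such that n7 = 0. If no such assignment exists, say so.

x1=0 x2=1 x3=1 x4=0 x5=1

n7 = n1 ⊽ n6 must be 0, so at least one of n1, n6 is 1.
Check with x1=0 x2=1 x3=1 x4=0 x5=1:
n1 = x4 ⊼ x2 = 0 ⊼ 1 = 1
n2 = n1 ∧ x3 = 1 ∧ 1 = 1
n3 = x5 ⊼ n2 = 1 ⊼ 1 = 0
n4 = x1 ⊕ n3 = 0 ⊕ 0 = 0
n5 = n2 ⊽ n4 = 1 ⊽ 0 = 0
n6 = ¬n5 = ¬0 = 1
n7 = n1 ⊽ n6 = 1 ⊽ 1 = 0
So n7 = 0 as required.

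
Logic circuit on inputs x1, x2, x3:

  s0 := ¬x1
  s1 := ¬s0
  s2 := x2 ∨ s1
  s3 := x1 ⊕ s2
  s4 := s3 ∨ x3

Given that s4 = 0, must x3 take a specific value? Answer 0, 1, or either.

0

s4 = s3 ∨ x3 must be 0, so both s3 = 0 and x3 = 0.
s3 = x1 ⊕ s2 must be 0, so x1 and s2 are equal.
Every assignment with s4 = 0 has x3 = 0; there are 3 such assignment(s).
  x1=0, x2=0, x3=0
  x1=1, x2=0, x3=0
  x1=1, x2=1, x3=0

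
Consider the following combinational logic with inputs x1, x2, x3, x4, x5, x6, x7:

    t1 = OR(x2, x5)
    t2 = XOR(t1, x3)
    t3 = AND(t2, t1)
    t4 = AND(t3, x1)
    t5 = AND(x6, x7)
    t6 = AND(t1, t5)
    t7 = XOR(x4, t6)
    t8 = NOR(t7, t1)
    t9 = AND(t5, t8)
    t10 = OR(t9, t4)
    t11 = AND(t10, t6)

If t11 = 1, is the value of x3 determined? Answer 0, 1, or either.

0

t11 = AND(t10, t6) must be 1, so both t10 = 1 and t6 = 1.
t10 = OR(t9, t4) must be 1, so at least one of t9, t4 is 1.
Every assignment with t11 = 1 has x3 = 0; there are 6 such assignment(s).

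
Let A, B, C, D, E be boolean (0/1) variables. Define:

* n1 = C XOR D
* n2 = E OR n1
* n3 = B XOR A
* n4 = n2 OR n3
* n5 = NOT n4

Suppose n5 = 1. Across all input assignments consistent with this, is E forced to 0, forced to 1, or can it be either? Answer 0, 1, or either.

n5 = NOT n4 must be 1, so n4 = 0.
Every assignment with n5 = 1 has E = 0; there are 4 such assignment(s).
  A=0, B=0, C=0, D=0, E=0
  A=0, B=0, C=1, D=1, E=0
  A=1, B=1, C=0, D=0, E=0
  A=1, B=1, C=1, D=1, E=0

0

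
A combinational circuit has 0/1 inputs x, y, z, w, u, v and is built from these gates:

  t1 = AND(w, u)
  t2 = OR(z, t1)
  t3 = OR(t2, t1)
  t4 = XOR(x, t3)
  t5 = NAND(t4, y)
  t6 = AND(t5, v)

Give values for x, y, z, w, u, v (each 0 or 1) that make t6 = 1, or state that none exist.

t6 = AND(t5, v) must be 1, so both t5 = 1 and v = 1.
Check with x=1, y=1, z=1, w=1, u=0, v=1:
t1 = AND(w, u) = AND(1, 0) = 0
t2 = OR(z, t1) = OR(1, 0) = 1
t3 = OR(t2, t1) = OR(1, 0) = 1
t4 = XOR(x, t3) = XOR(1, 1) = 0
t5 = NAND(t4, y) = NAND(0, 1) = 1
t6 = AND(t5, v) = AND(1, 1) = 1
So t6 = 1 as required.

x=1, y=1, z=1, w=1, u=0, v=1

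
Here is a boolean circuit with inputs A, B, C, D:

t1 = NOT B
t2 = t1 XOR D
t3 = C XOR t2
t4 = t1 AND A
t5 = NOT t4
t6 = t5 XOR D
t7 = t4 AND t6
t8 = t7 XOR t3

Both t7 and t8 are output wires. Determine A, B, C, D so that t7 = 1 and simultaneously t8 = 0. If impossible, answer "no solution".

Check with A=1, B=0, C=1, D=1:
t1 = NOT B = NOT 0 = 1
t2 = t1 XOR D = 1 XOR 1 = 0
t3 = C XOR t2 = 1 XOR 0 = 1
t4 = t1 AND A = 1 AND 1 = 1
t5 = NOT t4 = NOT 1 = 0
t6 = t5 XOR D = 0 XOR 1 = 1
t7 = t4 AND t6 = 1 AND 1 = 1
t8 = t7 XOR t3 = 1 XOR 1 = 0
So t7 = 1 and t8 = 0.

A=1, B=0, C=1, D=1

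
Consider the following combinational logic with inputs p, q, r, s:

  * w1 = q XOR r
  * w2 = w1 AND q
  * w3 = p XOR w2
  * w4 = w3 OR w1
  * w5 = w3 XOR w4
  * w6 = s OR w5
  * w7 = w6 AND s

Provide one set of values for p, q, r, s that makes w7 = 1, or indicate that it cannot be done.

p=1 q=0 r=1 s=1

w7 = w6 AND s must be 1, so both w6 = 1 and s = 1.
w6 = s OR w5 must be 1, so at least one of s, w5 is 1.
Check with p=1 q=0 r=1 s=1:
w1 = q XOR r = 0 XOR 1 = 1
w2 = w1 AND q = 1 AND 0 = 0
w3 = p XOR w2 = 1 XOR 0 = 1
w4 = w3 OR w1 = 1 OR 1 = 1
w5 = w3 XOR w4 = 1 XOR 1 = 0
w6 = s OR w5 = 1 OR 0 = 1
w7 = w6 AND s = 1 AND 1 = 1
So w7 = 1 as required.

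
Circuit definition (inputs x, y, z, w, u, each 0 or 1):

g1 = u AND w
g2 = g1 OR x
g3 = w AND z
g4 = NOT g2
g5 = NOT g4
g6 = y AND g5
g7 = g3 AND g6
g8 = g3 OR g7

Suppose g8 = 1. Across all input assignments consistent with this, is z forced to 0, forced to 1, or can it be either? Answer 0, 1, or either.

g8 = g3 OR g7 must be 1, so at least one of g3, g7 is 1.
Every assignment with g8 = 1 has z = 1; there are 8 such assignment(s).

1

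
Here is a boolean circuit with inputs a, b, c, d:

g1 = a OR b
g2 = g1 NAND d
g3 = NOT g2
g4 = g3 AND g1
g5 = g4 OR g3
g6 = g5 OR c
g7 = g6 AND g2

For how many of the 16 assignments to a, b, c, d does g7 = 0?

11

g7 = g6 AND g2 must be 0, so at least one of g6, g2 is 0.
Enumerating the 16 input combinations, 11 give g7 = 0 and 5 give g7 = 1.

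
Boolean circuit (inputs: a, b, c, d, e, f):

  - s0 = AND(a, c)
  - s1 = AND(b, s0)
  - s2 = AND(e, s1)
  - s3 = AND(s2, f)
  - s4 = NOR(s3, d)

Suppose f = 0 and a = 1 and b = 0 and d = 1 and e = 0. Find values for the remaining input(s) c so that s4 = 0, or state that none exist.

Check with f = 0 and a = 1 and b = 0 and d = 1 and e = 0 and c=1:
s0 = AND(a, c) = AND(1, 1) = 1
s1 = AND(b, s0) = AND(0, 1) = 0
s2 = AND(e, s1) = AND(0, 0) = 0
s3 = AND(s2, f) = AND(0, 0) = 0
s4 = NOR(s3, d) = NOR(0, 1) = 0
So s4 = 0.

c=1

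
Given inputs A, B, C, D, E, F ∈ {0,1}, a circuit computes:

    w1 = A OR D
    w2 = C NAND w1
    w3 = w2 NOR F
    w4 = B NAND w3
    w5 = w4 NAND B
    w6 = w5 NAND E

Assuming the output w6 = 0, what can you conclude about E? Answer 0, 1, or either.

1

w6 = w5 NAND E must be 0, so both w5 = 1 and E = 1.
w5 = w4 NAND B must be 1, so at least one of w4, B is 0.
Every assignment with w6 = 0 has E = 1; there are 19 such assignment(s).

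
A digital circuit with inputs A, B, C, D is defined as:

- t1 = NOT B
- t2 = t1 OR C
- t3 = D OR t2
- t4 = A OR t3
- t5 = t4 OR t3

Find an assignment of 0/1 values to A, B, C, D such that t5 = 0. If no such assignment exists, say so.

A=0, B=1, C=0, D=0

t5 = t4 OR t3 must be 0, so both t4 = 0 and t3 = 0.
t4 = A OR t3 must be 0, so both A = 0 and t3 = 0.
t3 = D OR t2 must be 0, so both D = 0 and t2 = 0.
Check with A=0, B=1, C=0, D=0:
t1 = NOT B = NOT 1 = 0
t2 = t1 OR C = 0 OR 0 = 0
t3 = D OR t2 = 0 OR 0 = 0
t4 = A OR t3 = 0 OR 0 = 0
t5 = t4 OR t3 = 0 OR 0 = 0
So t5 = 0 as required.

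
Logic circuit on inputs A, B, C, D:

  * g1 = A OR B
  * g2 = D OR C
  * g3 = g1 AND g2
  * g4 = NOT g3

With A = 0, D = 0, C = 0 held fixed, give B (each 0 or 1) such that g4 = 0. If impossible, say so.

no solution exists

With A = 0, D = 0, C = 0 fixed, none of the 2 settings of B give g4 = 0.
For example, with B=1:
g1 = A OR B = 0 OR 1 = 1
g2 = D OR C = 0 OR 0 = 0
g3 = g1 AND g2 = 1 AND 0 = 0
g4 = NOT g3 = NOT 0 = 1
giving g4 = 1 ≠ 0.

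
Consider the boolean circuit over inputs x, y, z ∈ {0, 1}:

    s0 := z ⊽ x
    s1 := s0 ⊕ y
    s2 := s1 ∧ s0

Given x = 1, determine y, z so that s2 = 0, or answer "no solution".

s2 = s1 ∧ s0 must be 0, so at least one of s1, s0 is 0.
Check with x = 1 and y=0, z=0:
s0 = z ⊽ x = 0 ⊽ 1 = 0
s1 = s0 ⊕ y = 0 ⊕ 0 = 0
s2 = s1 ∧ s0 = 0 ∧ 0 = 0
So s2 = 0.

y=0, z=0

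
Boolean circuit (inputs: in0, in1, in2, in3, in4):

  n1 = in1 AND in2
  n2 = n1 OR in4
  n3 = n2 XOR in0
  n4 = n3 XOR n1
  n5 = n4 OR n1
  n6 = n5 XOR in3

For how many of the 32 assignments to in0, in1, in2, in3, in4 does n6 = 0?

16

n6 = n5 XOR in3 must be 0, so n5 and in3 are equal.
Enumerating the 32 input combinations, 16 give n6 = 0 and 16 give n6 = 1.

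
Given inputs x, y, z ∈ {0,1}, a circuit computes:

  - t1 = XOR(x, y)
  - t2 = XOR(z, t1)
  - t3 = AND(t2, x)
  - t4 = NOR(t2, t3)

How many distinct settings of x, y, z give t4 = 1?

t4 = NOR(t2, t3) must be 1, so both t2 = 0 and t3 = 0.
t2 = XOR(z, t1) must be 0, so z and t1 are equal.
Enumerating the 8 input combinations, 4 give t4 = 1 and 4 give t4 = 0.

4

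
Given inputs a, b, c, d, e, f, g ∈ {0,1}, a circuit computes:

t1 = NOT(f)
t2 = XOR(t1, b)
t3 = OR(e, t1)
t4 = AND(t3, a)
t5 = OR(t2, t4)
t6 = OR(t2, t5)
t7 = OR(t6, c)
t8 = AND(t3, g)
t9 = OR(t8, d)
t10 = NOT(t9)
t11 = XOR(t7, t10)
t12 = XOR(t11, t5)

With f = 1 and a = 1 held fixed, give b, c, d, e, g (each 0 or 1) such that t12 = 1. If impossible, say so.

b=1 c=0 d=0 e=1 g=0

t12 = XOR(t11, t5) must be 1, so t11 and t5 differ.
Check with f = 1 and a = 1 and b=1, c=0, d=0, e=1, g=0:
t1 = NOT(f) = NOT 1 = 0
t2 = XOR(t1, b) = XOR(0, 1) = 1
t3 = OR(e, t1) = OR(1, 0) = 1
t4 = AND(t3, a) = AND(1, 1) = 1
t5 = OR(t2, t4) = OR(1, 1) = 1
t6 = OR(t2, t5) = OR(1, 1) = 1
t7 = OR(t6, c) = OR(1, 0) = 1
t8 = AND(t3, g) = AND(1, 0) = 0
t9 = OR(t8, d) = OR(0, 0) = 0
t10 = NOT(t9) = NOT 0 = 1
t11 = XOR(t7, t10) = XOR(1, 1) = 0
t12 = XOR(t11, t5) = XOR(0, 1) = 1
So t12 = 1.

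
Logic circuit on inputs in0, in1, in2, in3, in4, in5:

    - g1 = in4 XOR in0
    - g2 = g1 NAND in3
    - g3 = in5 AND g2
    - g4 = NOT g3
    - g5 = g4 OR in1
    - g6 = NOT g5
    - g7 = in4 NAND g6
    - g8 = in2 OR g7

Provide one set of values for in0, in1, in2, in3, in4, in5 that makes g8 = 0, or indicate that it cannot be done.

in0=0, in1=0, in2=0, in3=0, in4=1, in5=1

Check with in0=0, in1=0, in2=0, in3=0, in4=1, in5=1:
g1 = in4 XOR in0 = 1 XOR 0 = 1
g2 = g1 NAND in3 = 1 NAND 0 = 1
g3 = in5 AND g2 = 1 AND 1 = 1
g4 = NOT g3 = NOT 1 = 0
g5 = g4 OR in1 = 0 OR 0 = 0
g6 = NOT g5 = NOT 0 = 1
g7 = in4 NAND g6 = 1 NAND 1 = 0
g8 = in2 OR g7 = 0 OR 0 = 0
So g8 = 0 as required.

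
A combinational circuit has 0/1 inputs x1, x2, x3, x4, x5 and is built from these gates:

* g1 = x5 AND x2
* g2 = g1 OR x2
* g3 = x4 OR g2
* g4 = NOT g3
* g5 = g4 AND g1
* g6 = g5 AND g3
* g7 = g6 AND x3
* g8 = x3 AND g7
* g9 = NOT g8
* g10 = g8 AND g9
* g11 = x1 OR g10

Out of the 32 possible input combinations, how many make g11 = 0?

16

g11 = x1 OR g10 must be 0, so both x1 = 0 and g10 = 0.
Enumerating the 32 input combinations, 16 give g11 = 0 and 16 give g11 = 1.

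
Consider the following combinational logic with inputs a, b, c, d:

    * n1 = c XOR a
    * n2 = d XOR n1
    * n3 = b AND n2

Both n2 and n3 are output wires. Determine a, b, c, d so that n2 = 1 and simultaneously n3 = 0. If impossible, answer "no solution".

a=0, b=0, c=0, d=1

Check with a=0, b=0, c=0, d=1:
n1 = c XOR a = 0 XOR 0 = 0
n2 = d XOR n1 = 1 XOR 0 = 1
n3 = b AND n2 = 0 AND 1 = 0
So n2 = 1 and n3 = 0.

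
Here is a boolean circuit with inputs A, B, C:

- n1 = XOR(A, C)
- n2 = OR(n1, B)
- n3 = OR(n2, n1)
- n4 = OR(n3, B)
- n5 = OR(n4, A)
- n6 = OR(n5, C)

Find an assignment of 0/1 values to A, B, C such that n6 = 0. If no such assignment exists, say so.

n6 = OR(n5, C) must be 0, so both n5 = 0 and C = 0.
Check with A=0 B=0 C=0:
n1 = XOR(A, C) = XOR(0, 0) = 0
n2 = OR(n1, B) = OR(0, 0) = 0
n3 = OR(n2, n1) = OR(0, 0) = 0
n4 = OR(n3, B) = OR(0, 0) = 0
n5 = OR(n4, A) = OR(0, 0) = 0
n6 = OR(n5, C) = OR(0, 0) = 0
So n6 = 0 as required.

A=0 B=0 C=0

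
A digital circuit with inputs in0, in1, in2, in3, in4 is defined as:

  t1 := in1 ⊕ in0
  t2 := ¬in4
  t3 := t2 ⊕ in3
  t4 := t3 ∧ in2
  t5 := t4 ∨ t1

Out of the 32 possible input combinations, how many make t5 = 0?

12

t5 = t4 ∨ t1 must be 0, so both t4 = 0 and t1 = 0.
t4 = t3 ∧ in2 must be 0, so at least one of t3, in2 is 0.
Enumerating the 32 input combinations, 12 give t5 = 0 and 20 give t5 = 1.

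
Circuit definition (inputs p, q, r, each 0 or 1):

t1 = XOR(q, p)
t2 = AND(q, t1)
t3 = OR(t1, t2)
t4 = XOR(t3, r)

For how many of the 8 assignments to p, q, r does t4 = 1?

t4 = XOR(t3, r) must be 1, so t3 and r differ.
Satisfying assignments:
  p=0, q=0, r=1
  p=0, q=1, r=0
  p=1, q=0, r=0
  p=1, q=1, r=1

4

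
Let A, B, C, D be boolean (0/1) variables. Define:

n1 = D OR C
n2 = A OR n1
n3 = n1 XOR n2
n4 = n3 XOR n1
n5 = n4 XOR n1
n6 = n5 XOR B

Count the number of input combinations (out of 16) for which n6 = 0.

n6 = n5 XOR B must be 0, so n5 and B are equal.
Enumerating the 16 input combinations, 8 give n6 = 0 and 8 give n6 = 1.

8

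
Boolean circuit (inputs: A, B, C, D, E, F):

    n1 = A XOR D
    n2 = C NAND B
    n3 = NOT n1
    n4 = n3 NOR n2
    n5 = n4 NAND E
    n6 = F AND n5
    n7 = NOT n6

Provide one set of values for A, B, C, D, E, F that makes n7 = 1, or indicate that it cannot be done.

A=1, B=1, C=1, D=1, E=0, F=0

n7 = NOT n6 must be 1, so n6 = 0.
n6 = F AND n5 must be 0, so at least one of F, n5 is 0.
Check with A=1, B=1, C=1, D=1, E=0, F=0:
n1 = A XOR D = 1 XOR 1 = 0
n2 = C NAND B = 1 NAND 1 = 0
n3 = NOT n1 = NOT 0 = 1
n4 = n3 NOR n2 = 1 NOR 0 = 0
n5 = n4 NAND E = 0 NAND 0 = 1
n6 = F AND n5 = 0 AND 1 = 0
n7 = NOT n6 = NOT 0 = 1
So n7 = 1 as required.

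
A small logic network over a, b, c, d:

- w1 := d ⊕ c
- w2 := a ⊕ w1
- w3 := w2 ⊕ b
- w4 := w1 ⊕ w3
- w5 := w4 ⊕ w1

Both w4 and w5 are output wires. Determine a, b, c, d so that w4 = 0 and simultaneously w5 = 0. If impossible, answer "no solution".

Check with a=0, b=0, c=1, d=1:
w1 = d ⊕ c = 1 ⊕ 1 = 0
w2 = a ⊕ w1 = 0 ⊕ 0 = 0
w3 = w2 ⊕ b = 0 ⊕ 0 = 0
w4 = w1 ⊕ w3 = 0 ⊕ 0 = 0
w5 = w4 ⊕ w1 = 0 ⊕ 0 = 0
So w4 = 0 and w5 = 0.

a=0, b=0, c=1, d=1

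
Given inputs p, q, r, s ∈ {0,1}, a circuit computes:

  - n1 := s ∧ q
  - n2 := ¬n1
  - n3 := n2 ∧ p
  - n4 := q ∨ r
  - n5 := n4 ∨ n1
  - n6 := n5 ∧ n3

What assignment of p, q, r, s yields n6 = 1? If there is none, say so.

Check with p=1, q=0, r=1, s=0:
n1 = s ∧ q = 0 ∧ 0 = 0
n2 = ¬n1 = ¬0 = 1
n3 = n2 ∧ p = 1 ∧ 1 = 1
n4 = q ∨ r = 0 ∨ 1 = 1
n5 = n4 ∨ n1 = 1 ∨ 0 = 1
n6 = n5 ∧ n3 = 1 ∧ 1 = 1
So n6 = 1 as required.

p=1, q=0, r=1, s=0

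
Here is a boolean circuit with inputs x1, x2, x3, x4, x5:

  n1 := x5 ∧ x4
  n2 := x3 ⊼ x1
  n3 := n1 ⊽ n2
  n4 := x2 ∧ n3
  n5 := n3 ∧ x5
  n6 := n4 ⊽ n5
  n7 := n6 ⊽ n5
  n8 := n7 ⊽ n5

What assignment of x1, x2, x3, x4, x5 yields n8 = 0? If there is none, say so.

x1=1, x2=1, x3=1, x4=0, x5=1

n8 = n7 ⊽ n5 must be 0, so at least one of n7, n5 is 1.
Check with x1=1, x2=1, x3=1, x4=0, x5=1:
n1 = x5 ∧ x4 = 1 ∧ 0 = 0
n2 = x3 ⊼ x1 = 1 ⊼ 1 = 0
n3 = n1 ⊽ n2 = 0 ⊽ 0 = 1
n4 = x2 ∧ n3 = 1 ∧ 1 = 1
n5 = n3 ∧ x5 = 1 ∧ 1 = 1
n6 = n4 ⊽ n5 = 1 ⊽ 1 = 0
n7 = n6 ⊽ n5 = 0 ⊽ 1 = 0
n8 = n7 ⊽ n5 = 0 ⊽ 1 = 0
So n8 = 0 as required.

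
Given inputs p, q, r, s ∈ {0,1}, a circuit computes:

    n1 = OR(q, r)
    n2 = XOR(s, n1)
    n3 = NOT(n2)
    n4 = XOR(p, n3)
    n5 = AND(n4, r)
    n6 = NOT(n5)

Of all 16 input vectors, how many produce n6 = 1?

12

n6 = NOT(n5) must be 1, so n5 = 0.
Enumerating the 16 input combinations, 12 give n6 = 1 and 4 give n6 = 0.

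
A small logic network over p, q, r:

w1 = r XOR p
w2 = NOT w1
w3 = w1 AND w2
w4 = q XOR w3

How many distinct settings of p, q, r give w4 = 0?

w4 = q XOR w3 must be 0, so q and w3 are equal.
Enumerating the 8 input combinations, 4 give w4 = 0 and 4 give w4 = 1.

4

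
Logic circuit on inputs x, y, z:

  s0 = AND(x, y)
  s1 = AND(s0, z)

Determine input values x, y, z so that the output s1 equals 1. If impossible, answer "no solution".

x=1, y=1, z=1

Check with x=1, y=1, z=1:
s0 = AND(x, y) = AND(1, 1) = 1
s1 = AND(s0, z) = AND(1, 1) = 1
So s1 = 1 as required.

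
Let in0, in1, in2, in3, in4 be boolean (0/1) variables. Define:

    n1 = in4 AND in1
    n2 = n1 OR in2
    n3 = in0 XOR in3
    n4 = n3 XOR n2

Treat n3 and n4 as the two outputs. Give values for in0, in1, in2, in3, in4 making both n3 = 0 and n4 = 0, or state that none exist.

Check with in0=1 in1=1 in2=0 in3=1 in4=0:
n1 = in4 AND in1 = 0 AND 1 = 0
n2 = n1 OR in2 = 0 OR 0 = 0
n3 = in0 XOR in3 = 1 XOR 1 = 0
n4 = n3 XOR n2 = 0 XOR 0 = 0
So n3 = 0 and n4 = 0.

in0=1 in1=1 in2=0 in3=1 in4=0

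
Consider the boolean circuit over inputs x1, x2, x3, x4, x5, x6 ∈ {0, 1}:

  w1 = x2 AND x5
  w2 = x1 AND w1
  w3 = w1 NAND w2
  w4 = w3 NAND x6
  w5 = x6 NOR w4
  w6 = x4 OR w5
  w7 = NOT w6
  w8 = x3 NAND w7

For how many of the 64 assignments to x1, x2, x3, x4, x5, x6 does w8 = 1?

w8 = x3 NAND w7 must be 1, so at least one of x3, w7 is 0.
Enumerating the 64 input combinations, 48 give w8 = 1 and 16 give w8 = 0.

48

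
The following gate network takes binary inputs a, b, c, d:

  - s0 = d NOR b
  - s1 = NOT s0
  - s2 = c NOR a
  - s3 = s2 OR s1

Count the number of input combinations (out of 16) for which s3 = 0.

s3 = s2 OR s1 must be 0, so both s2 = 0 and s1 = 0.
Satisfying assignments:
  a=0, b=0, c=1, d=0
  a=1, b=0, c=0, d=0
  a=1, b=0, c=1, d=0

3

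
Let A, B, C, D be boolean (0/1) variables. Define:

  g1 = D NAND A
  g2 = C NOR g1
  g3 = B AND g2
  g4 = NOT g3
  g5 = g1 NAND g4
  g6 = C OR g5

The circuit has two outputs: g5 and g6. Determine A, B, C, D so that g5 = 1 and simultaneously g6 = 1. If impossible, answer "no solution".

Check with A=1, B=0, C=0, D=1:
g1 = D NAND A = 1 NAND 1 = 0
g2 = C NOR g1 = 0 NOR 0 = 1
g3 = B AND g2 = 0 AND 1 = 0
g4 = NOT g3 = NOT 0 = 1
g5 = g1 NAND g4 = 0 NAND 1 = 1
g6 = C OR g5 = 0 OR 1 = 1
So g5 = 1 and g6 = 1.

A=1, B=0, C=0, D=1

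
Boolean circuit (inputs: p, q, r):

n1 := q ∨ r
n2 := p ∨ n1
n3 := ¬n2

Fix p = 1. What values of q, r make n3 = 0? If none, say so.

n3 = ¬n2 must be 0, so n2 = 1.
n2 = p ∨ n1 must be 1, so at least one of p, n1 is 1.
Check with p = 1 and q=0, r=0:
n1 = q ∨ r = 0 ∨ 0 = 0
n2 = p ∨ n1 = 1 ∨ 0 = 1
n3 = ¬n2 = ¬1 = 0
So n3 = 0.

q=0 r=0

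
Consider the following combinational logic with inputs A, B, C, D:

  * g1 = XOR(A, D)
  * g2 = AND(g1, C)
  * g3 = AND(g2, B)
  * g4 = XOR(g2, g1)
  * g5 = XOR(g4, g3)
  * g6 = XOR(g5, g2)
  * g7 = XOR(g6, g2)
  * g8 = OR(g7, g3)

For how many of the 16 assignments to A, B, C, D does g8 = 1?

6

g8 = OR(g7, g3) must be 1, so at least one of g7, g3 is 1.
Satisfying assignments:
  A=0, B=0, C=0, D=1
  A=0, B=1, C=0, D=1
  A=0, B=1, C=1, D=1
  A=1, B=0, C=0, D=0
  A=1, B=1, C=0, D=0
  A=1, B=1, C=1, D=0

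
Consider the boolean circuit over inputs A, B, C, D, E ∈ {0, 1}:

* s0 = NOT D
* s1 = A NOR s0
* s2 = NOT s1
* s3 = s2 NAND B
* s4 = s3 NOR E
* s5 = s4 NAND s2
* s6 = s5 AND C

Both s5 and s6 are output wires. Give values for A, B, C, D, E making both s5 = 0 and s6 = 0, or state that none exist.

A=1 B=1 C=0 D=1 E=0

Check with A=1 B=1 C=0 D=1 E=0:
s0 = NOT D = NOT 1 = 0
s1 = A NOR s0 = 1 NOR 0 = 0
s2 = NOT s1 = NOT 0 = 1
s3 = s2 NAND B = 1 NAND 1 = 0
s4 = s3 NOR E = 0 NOR 0 = 1
s5 = s4 NAND s2 = 1 NAND 1 = 0
s6 = s5 AND C = 0 AND 0 = 0
So s5 = 0 and s6 = 0.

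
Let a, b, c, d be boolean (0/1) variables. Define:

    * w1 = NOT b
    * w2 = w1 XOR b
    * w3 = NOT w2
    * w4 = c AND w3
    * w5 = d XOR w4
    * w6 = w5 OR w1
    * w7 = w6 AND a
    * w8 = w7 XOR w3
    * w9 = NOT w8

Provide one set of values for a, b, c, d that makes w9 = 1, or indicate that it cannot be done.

a=0, b=0, c=1, d=1

w9 = NOT w8 must be 1, so w8 = 0.
w8 = w7 XOR w3 must be 0, so w7 and w3 are equal.
Check with a=0, b=0, c=1, d=1:
w1 = NOT b = NOT 0 = 1
w2 = w1 XOR b = 1 XOR 0 = 1
w3 = NOT w2 = NOT 1 = 0
w4 = c AND w3 = 1 AND 0 = 0
w5 = d XOR w4 = 1 XOR 0 = 1
w6 = w5 OR w1 = 1 OR 1 = 1
w7 = w6 AND a = 1 AND 0 = 0
w8 = w7 XOR w3 = 0 XOR 0 = 0
w9 = NOT w8 = NOT 0 = 1
So w9 = 1 as required.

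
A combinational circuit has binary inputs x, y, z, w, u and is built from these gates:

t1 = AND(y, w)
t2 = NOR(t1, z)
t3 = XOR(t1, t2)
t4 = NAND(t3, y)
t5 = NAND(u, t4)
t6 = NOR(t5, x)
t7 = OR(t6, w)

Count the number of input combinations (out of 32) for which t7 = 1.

19

t7 = OR(t6, w) must be 1, so at least one of t6, w is 1.
Enumerating the 32 input combinations, 19 give t7 = 1 and 13 give t7 = 0.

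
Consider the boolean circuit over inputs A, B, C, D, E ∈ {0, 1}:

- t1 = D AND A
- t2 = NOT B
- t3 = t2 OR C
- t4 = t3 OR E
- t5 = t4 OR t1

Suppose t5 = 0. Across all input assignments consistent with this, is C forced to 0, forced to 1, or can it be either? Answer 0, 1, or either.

0

t5 = t4 OR t1 must be 0, so both t4 = 0 and t1 = 0.
Every assignment with t5 = 0 has C = 0; there are 3 such assignment(s).
  A=0, B=1, C=0, D=0, E=0
  A=0, B=1, C=0, D=1, E=0
  A=1, B=1, C=0, D=0, E=0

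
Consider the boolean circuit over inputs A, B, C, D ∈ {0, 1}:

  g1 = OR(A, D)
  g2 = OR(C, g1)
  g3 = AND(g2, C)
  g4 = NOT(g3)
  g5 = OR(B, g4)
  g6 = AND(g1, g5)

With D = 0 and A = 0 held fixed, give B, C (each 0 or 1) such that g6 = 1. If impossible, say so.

With D = 0 and A = 0 fixed, none of the 4 settings of B, C give g6 = 1.
For example, with B=0, C=0:
g1 = OR(A, D) = OR(0, 0) = 0
g2 = OR(C, g1) = OR(0, 0) = 0
g3 = AND(g2, C) = AND(0, 0) = 0
g4 = NOT(g3) = NOT 0 = 1
g5 = OR(B, g4) = OR(0, 1) = 1
g6 = AND(g1, g5) = AND(0, 1) = 0
giving g6 = 0 ≠ 1.

no solution exists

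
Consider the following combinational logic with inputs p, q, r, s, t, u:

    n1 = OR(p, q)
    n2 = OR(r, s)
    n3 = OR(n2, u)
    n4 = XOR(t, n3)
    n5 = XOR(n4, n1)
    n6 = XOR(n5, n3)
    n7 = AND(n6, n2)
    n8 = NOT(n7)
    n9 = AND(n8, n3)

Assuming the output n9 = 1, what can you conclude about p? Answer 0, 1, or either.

Both values of p occur among assignments with n9 = 1:
  p=0: p=0, q=0, r=0, s=0, t=0, u=1
  p=1: p=1, q=0, r=0, s=0, t=0, u=1

either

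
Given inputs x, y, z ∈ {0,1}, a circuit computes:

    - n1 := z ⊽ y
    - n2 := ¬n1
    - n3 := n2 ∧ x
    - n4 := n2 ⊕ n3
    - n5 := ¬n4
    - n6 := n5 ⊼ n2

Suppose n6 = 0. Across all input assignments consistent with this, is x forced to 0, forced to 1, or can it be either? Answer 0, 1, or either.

n6 = n5 ⊼ n2 must be 0, so both n5 = 1 and n2 = 1.
n5 = ¬n4 must be 1, so n4 = 0.
n2 = ¬n1 must be 1, so n1 = 0.
Every assignment with n6 = 0 has x = 1; there are 3 such assignment(s).
  x=1, y=0, z=1
  x=1, y=1, z=0
  x=1, y=1, z=1

1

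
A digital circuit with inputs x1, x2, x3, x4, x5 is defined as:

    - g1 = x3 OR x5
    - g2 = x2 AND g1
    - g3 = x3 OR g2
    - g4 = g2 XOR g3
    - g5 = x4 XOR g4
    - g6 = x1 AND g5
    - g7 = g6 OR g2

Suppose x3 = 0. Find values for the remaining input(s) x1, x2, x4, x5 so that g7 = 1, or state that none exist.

x1=1, x2=1, x4=1, x5=1

g7 = g6 OR g2 must be 1, so at least one of g6, g2 is 1.
Check with x3 = 0 and x1=1, x2=1, x4=1, x5=1:
g1 = x3 OR x5 = 0 OR 1 = 1
g2 = x2 AND g1 = 1 AND 1 = 1
g3 = x3 OR g2 = 0 OR 1 = 1
g4 = g2 XOR g3 = 1 XOR 1 = 0
g5 = x4 XOR g4 = 1 XOR 0 = 1
g6 = x1 AND g5 = 1 AND 1 = 1
g7 = g6 OR g2 = 1 OR 1 = 1
So g7 = 1.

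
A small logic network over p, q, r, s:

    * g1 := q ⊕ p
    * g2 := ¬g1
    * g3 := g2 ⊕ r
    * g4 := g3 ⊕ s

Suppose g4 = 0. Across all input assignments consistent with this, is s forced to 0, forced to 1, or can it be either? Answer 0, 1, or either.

Both values of s occur among assignments with g4 = 0:
  s=0: p=0, q=0, r=1, s=0
  s=1: p=0, q=0, r=0, s=1

either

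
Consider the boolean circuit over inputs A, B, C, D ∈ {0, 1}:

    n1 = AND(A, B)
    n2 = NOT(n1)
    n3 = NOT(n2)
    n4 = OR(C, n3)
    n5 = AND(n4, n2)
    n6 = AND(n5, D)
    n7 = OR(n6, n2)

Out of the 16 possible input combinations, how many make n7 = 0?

n7 = OR(n6, n2) must be 0, so both n6 = 0 and n2 = 0.
Satisfying assignments:
  A=1, B=1, C=0, D=0
  A=1, B=1, C=0, D=1
  A=1, B=1, C=1, D=0
  A=1, B=1, C=1, D=1

4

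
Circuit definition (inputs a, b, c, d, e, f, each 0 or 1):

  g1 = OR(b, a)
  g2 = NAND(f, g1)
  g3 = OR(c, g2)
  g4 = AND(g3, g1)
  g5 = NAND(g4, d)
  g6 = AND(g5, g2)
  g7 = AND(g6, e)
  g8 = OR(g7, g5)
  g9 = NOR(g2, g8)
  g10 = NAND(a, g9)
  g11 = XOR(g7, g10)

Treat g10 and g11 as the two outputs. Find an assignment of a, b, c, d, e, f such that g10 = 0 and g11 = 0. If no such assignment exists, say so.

Check with a=1, b=0, c=1, d=1, e=0, f=1:
g1 = OR(b, a) = OR(0, 1) = 1
g2 = NAND(f, g1) = NAND(1, 1) = 0
g3 = OR(c, g2) = OR(1, 0) = 1
g4 = AND(g3, g1) = AND(1, 1) = 1
g5 = NAND(g4, d) = NAND(1, 1) = 0
g6 = AND(g5, g2) = AND(0, 0) = 0
g7 = AND(g6, e) = AND(0, 0) = 0
g8 = OR(g7, g5) = OR(0, 0) = 0
g9 = NOR(g2, g8) = NOR(0, 0) = 1
g10 = NAND(a, g9) = NAND(1, 1) = 0
g11 = XOR(g7, g10) = XOR(0, 0) = 0
So g10 = 0 and g11 = 0.

a=1, b=0, c=1, d=1, e=0, f=1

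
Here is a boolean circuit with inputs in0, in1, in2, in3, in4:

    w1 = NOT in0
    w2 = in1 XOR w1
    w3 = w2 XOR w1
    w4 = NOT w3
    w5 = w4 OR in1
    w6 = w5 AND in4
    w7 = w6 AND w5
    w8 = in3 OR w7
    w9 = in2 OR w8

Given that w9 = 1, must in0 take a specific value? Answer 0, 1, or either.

Both values of in0 occur among assignments with w9 = 1:
  in0=0: in0=0, in1=0, in2=0, in3=0, in4=1
  in0=1: in0=1, in1=0, in2=0, in3=0, in4=1

either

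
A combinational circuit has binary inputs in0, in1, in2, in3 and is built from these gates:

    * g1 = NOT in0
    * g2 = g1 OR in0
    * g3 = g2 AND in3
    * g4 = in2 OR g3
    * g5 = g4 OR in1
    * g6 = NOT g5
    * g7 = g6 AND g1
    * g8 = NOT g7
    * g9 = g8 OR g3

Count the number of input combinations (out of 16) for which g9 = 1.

g9 = g8 OR g3 must be 1, so at least one of g8, g3 is 1.
Enumerating the 16 input combinations, 15 give g9 = 1 and 1 give g9 = 0.

15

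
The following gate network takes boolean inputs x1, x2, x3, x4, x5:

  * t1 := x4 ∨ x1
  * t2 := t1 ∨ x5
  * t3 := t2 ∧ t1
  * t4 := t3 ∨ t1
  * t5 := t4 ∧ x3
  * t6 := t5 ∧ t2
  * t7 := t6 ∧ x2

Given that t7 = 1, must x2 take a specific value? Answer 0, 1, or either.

1

t7 = t6 ∧ x2 must be 1, so both t6 = 1 and x2 = 1.
t6 = t5 ∧ t2 must be 1, so both t5 = 1 and t2 = 1.
t5 = t4 ∧ x3 must be 1, so both t4 = 1 and x3 = 1.
Every assignment with t7 = 1 has x2 = 1; there are 6 such assignment(s).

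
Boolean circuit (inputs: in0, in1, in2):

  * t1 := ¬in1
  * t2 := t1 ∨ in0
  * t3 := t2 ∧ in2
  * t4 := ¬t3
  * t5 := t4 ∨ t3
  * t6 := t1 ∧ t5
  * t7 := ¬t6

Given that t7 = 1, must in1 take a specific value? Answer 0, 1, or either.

t7 = ¬t6 must be 1, so t6 = 0.
t6 = t1 ∧ t5 must be 0, so at least one of t1, t5 is 0.
Every assignment with t7 = 1 has in1 = 1; there are 4 such assignment(s).
  in0=0, in1=1, in2=0
  in0=0, in1=1, in2=1
  in0=1, in1=1, in2=0
  in0=1, in1=1, in2=1

1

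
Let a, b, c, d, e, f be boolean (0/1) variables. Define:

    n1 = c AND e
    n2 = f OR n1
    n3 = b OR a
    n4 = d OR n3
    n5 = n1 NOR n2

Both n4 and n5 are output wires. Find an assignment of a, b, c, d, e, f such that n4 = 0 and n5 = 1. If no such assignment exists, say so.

a=0, b=0, c=0, d=0, e=1, f=0

Check with a=0, b=0, c=0, d=0, e=1, f=0:
n1 = c AND e = 0 AND 1 = 0
n2 = f OR n1 = 0 OR 0 = 0
n3 = b OR a = 0 OR 0 = 0
n4 = d OR n3 = 0 OR 0 = 0
n5 = n1 NOR n2 = 0 NOR 0 = 1
So n4 = 0 and n5 = 1.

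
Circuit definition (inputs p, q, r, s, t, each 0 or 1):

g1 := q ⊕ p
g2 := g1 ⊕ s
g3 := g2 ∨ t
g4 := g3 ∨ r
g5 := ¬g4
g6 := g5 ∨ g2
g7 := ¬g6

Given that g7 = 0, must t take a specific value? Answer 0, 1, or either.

Both values of t occur among assignments with g7 = 0:
  t=0: p=0, q=0, r=0, s=0, t=0
  t=1: p=0, q=0, r=0, s=1, t=1

either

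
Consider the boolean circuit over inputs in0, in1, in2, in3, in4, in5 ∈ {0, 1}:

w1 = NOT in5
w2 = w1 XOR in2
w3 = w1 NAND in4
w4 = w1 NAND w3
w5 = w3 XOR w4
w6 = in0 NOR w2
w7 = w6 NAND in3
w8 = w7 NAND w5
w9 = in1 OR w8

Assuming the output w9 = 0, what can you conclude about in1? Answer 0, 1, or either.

w9 = in1 OR w8 must be 0, so both in1 = 0 and w8 = 0.
w8 = w7 NAND w5 must be 0, so both w7 = 1 and w5 = 1.
Every assignment with w9 = 0 has in1 = 0; there are 14 such assignment(s).

0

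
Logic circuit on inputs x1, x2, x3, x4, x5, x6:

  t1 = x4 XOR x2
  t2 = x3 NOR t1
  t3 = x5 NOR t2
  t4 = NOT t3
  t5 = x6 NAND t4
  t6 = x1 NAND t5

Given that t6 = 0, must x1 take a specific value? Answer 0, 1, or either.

1

t6 = x1 NAND t5 must be 0, so both x1 = 1 and t5 = 1.
t5 = x6 NAND t4 must be 1, so at least one of x6, t4 is 0.
Every assignment with t6 = 0 has x1 = 1; there are 22 such assignment(s).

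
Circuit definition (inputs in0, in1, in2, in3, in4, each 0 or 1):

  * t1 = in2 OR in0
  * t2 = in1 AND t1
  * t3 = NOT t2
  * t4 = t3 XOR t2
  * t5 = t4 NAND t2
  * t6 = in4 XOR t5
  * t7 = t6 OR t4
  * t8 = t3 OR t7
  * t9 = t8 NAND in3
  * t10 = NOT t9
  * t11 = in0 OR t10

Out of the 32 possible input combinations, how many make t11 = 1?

t11 = in0 OR t10 must be 1, so at least one of in0, t10 is 1.
Enumerating the 32 input combinations, 24 give t11 = 1 and 8 give t11 = 0.

24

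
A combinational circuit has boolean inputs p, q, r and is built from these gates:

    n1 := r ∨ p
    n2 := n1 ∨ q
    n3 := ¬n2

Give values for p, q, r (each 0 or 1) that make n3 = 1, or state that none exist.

p=0, q=0, r=0

n3 = ¬n2 must be 1, so n2 = 0.
Check with p=0, q=0, r=0:
n1 = r ∨ p = 0 ∨ 0 = 0
n2 = n1 ∨ q = 0 ∨ 0 = 0
n3 = ¬n2 = ¬0 = 1
So n3 = 1 as required.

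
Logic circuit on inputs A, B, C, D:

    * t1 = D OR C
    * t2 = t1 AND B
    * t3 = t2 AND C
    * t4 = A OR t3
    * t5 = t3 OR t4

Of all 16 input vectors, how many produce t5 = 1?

10

t5 = t3 OR t4 must be 1, so at least one of t3, t4 is 1.
Enumerating the 16 input combinations, 10 give t5 = 1 and 6 give t5 = 0.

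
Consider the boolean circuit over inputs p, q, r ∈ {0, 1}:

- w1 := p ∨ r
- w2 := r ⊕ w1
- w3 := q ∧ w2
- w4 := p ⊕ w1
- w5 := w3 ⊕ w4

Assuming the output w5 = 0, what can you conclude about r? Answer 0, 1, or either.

either

Both values of r occur among assignments with w5 = 0:
  r=0: p=0, q=0, r=0
  r=1: p=1, q=0, r=1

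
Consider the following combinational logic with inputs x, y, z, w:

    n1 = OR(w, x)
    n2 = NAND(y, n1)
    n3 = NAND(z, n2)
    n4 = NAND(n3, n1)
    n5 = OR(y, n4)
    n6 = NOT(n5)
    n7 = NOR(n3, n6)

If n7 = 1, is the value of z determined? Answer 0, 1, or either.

1

n7 = NOR(n3, n6) must be 1, so both n3 = 0 and n6 = 0.
n3 = NAND(z, n2) must be 0, so both z = 1 and n2 = 1.
n6 = NOT(n5) must be 0, so n5 = 1.
Every assignment with n7 = 1 has z = 1; there are 5 such assignment(s).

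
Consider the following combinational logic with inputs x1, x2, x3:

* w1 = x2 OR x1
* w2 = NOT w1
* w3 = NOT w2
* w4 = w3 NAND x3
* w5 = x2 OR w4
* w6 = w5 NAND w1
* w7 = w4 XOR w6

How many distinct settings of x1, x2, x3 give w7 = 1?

4

w7 = w4 XOR w6 must be 1, so w4 and w6 differ.
Satisfying assignments:
  x1=0, x2=1, x3=0
  x1=1, x2=0, x3=0
  x1=1, x2=0, x3=1
  x1=1, x2=1, x3=0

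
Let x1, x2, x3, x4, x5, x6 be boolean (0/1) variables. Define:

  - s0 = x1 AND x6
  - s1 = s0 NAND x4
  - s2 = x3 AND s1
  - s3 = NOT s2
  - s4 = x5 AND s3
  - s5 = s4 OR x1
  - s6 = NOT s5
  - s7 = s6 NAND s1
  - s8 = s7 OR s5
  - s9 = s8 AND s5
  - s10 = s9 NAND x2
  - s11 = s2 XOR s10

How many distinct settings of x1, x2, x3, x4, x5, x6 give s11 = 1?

s11 = s2 XOR s10 must be 1, so s2 and s10 differ.
Enumerating the 64 input combinations, 28 give s11 = 1 and 36 give s11 = 0.

28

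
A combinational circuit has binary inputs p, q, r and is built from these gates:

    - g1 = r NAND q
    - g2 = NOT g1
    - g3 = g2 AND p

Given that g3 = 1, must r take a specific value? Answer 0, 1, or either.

g3 = g2 AND p must be 1, so both g2 = 1 and p = 1.
Every assignment with g3 = 1 has r = 1; there are 1 such assignment(s).
  p=1, q=1, r=1

1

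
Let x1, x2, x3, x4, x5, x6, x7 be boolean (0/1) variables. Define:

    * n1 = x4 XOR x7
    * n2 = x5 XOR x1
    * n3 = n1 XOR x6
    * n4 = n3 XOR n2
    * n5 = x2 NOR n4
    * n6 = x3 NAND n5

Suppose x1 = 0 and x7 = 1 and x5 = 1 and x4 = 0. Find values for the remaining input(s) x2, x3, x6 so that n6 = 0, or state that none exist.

n6 = x3 NAND n5 must be 0, so both x3 = 1 and n5 = 1.
Check with x1 = 0 and x7 = 1 and x5 = 1 and x4 = 0 and x2=0, x3=1, x6=0:
n1 = x4 XOR x7 = 0 XOR 1 = 1
n2 = x5 XOR x1 = 1 XOR 0 = 1
n3 = n1 XOR x6 = 1 XOR 0 = 1
n4 = n3 XOR n2 = 1 XOR 1 = 0
n5 = x2 NOR n4 = 0 NOR 0 = 1
n6 = x3 NAND n5 = 1 NAND 1 = 0
So n6 = 0.

x2=0 x3=1 x6=0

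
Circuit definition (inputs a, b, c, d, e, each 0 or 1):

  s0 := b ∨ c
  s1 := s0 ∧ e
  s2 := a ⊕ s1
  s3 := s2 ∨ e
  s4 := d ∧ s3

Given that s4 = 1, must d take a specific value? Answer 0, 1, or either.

s4 = d ∧ s3 must be 1, so both d = 1 and s3 = 1.
s3 = s2 ∨ e must be 1, so at least one of s2, e is 1.
Every assignment with s4 = 1 has d = 1; there are 12 such assignment(s).

1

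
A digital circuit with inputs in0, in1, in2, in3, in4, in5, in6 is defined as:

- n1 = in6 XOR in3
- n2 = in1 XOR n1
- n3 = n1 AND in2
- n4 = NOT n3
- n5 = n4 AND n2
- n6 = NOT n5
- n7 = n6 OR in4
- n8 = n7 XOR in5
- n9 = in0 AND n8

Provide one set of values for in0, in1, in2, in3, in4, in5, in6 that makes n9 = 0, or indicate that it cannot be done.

in0=0 in1=1 in2=1 in3=1 in4=1 in5=0 in6=1

Check with in0=0 in1=1 in2=1 in3=1 in4=1 in5=0 in6=1:
n1 = in6 XOR in3 = 1 XOR 1 = 0
n2 = in1 XOR n1 = 1 XOR 0 = 1
n3 = n1 AND in2 = 0 AND 1 = 0
n4 = NOT n3 = NOT 0 = 1
n5 = n4 AND n2 = 1 AND 1 = 1
n6 = NOT n5 = NOT 1 = 0
n7 = n6 OR in4 = 0 OR 1 = 1
n8 = n7 XOR in5 = 1 XOR 0 = 1
n9 = in0 AND n8 = 0 AND 1 = 0
So n9 = 0 as required.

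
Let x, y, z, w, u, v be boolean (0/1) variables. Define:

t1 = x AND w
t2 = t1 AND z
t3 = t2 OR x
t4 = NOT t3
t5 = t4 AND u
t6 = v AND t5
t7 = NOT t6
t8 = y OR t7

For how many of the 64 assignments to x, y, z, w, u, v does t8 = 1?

t8 = y OR t7 must be 1, so at least one of y, t7 is 1.
Enumerating the 64 input combinations, 60 give t8 = 1 and 4 give t8 = 0.

60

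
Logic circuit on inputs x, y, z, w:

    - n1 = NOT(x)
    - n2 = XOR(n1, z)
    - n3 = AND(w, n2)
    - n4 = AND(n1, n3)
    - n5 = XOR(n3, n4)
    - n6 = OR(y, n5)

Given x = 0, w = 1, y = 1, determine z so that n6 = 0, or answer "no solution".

no solution exists

With x = 0, w = 1, y = 1 fixed, none of the 2 settings of z give n6 = 0.
For example, with z=0:
n1 = NOT(x) = NOT 0 = 1
n2 = XOR(n1, z) = XOR(1, 0) = 1
n3 = AND(w, n2) = AND(1, 1) = 1
n4 = AND(n1, n3) = AND(1, 1) = 1
n5 = XOR(n3, n4) = XOR(1, 1) = 0
n6 = OR(y, n5) = OR(1, 0) = 1
giving n6 = 1 ≠ 0.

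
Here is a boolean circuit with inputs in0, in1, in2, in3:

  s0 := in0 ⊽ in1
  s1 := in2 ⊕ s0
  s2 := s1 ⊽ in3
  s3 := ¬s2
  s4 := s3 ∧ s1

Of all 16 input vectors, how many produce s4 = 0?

8

s4 = s3 ∧ s1 must be 0, so at least one of s3, s1 is 0.
Enumerating the 16 input combinations, 8 give s4 = 0 and 8 give s4 = 1.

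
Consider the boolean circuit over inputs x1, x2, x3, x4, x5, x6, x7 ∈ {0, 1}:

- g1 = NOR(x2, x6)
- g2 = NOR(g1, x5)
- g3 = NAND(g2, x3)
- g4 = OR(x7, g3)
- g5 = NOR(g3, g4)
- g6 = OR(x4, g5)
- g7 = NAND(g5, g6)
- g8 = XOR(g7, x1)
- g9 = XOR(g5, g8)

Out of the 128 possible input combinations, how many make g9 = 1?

64

g9 = XOR(g5, g8) must be 1, so g5 and g8 differ.
Enumerating the 128 input combinations, 64 give g9 = 1 and 64 give g9 = 0.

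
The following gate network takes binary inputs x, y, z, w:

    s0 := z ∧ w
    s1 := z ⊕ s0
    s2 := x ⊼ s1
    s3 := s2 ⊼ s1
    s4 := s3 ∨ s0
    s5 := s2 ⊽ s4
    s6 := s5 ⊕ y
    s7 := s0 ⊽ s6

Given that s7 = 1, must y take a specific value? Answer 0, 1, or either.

s7 = s0 ⊽ s6 must be 1, so both s0 = 0 and s6 = 0.
s0 = z ∧ w must be 0, so at least one of z, w is 0.
Every assignment with s7 = 1 has y = 0; there are 6 such assignment(s).

0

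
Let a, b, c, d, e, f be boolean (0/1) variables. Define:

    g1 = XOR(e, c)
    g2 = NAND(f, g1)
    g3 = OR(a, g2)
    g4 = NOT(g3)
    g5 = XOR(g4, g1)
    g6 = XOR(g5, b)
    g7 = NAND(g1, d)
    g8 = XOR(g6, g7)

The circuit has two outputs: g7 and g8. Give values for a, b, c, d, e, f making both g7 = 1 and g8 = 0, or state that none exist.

a=0, b=1, c=0, d=1, e=0, f=1

Check with a=0, b=1, c=0, d=1, e=0, f=1:
g1 = XOR(e, c) = XOR(0, 0) = 0
g2 = NAND(f, g1) = NAND(1, 0) = 1
g3 = OR(a, g2) = OR(0, 1) = 1
g4 = NOT(g3) = NOT 1 = 0
g5 = XOR(g4, g1) = XOR(0, 0) = 0
g6 = XOR(g5, b) = XOR(0, 1) = 1
g7 = NAND(g1, d) = NAND(0, 1) = 1
g8 = XOR(g6, g7) = XOR(1, 1) = 0
So g7 = 1 and g8 = 0.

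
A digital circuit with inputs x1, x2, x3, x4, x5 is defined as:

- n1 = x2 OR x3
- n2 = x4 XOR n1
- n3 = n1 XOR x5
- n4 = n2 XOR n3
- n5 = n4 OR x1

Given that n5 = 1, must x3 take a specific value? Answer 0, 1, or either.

either

Both values of x3 occur among assignments with n5 = 1:
  x3=0: x1=0, x2=0, x3=0, x4=0, x5=1
  x3=1: x1=0, x2=0, x3=1, x4=0, x5=1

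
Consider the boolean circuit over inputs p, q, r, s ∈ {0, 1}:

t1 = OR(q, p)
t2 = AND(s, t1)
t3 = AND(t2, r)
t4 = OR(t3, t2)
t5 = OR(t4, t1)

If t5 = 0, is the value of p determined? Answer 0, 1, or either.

0

t5 = OR(t4, t1) must be 0, so both t4 = 0 and t1 = 0.
Every assignment with t5 = 0 has p = 0; there are 4 such assignment(s).
  p=0, q=0, r=0, s=0
  p=0, q=0, r=0, s=1
  p=0, q=0, r=1, s=0
  p=0, q=0, r=1, s=1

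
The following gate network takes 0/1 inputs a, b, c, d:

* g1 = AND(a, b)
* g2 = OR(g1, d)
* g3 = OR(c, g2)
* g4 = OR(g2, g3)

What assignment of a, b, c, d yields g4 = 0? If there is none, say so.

a=1, b=0, c=0, d=0

g4 = OR(g2, g3) must be 0, so both g2 = 0 and g3 = 0.
g2 = OR(g1, d) must be 0, so both g1 = 0 and d = 0.
Check with a=1, b=0, c=0, d=0:
g1 = AND(a, b) = AND(1, 0) = 0
g2 = OR(g1, d) = OR(0, 0) = 0
g3 = OR(c, g2) = OR(0, 0) = 0
g4 = OR(g2, g3) = OR(0, 0) = 0
So g4 = 0 as required.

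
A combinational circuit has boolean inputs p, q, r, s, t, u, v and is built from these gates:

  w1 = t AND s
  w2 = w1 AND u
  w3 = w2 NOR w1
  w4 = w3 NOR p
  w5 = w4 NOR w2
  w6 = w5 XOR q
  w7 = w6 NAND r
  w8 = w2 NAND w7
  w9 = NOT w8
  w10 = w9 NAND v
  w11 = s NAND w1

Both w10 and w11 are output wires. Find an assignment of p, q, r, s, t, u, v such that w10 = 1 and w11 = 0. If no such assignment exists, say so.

p=0, q=1, r=1, s=1, t=1, u=1, v=1

Check with p=0, q=1, r=1, s=1, t=1, u=1, v=1:
w1 = t AND s = 1 AND 1 = 1
w2 = w1 AND u = 1 AND 1 = 1
w3 = w2 NOR w1 = 1 NOR 1 = 0
w4 = w3 NOR p = 0 NOR 0 = 1
w5 = w4 NOR w2 = 1 NOR 1 = 0
w6 = w5 XOR q = 0 XOR 1 = 1
w7 = w6 NAND r = 1 NAND 1 = 0
w8 = w2 NAND w7 = 1 NAND 0 = 1
w9 = NOT w8 = NOT 1 = 0
w10 = w9 NAND v = 0 NAND 1 = 1
w11 = s NAND w1 = 1 NAND 1 = 0
So w10 = 1 and w11 = 0.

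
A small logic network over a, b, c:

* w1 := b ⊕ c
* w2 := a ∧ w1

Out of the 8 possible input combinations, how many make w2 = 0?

6

w2 = a ∧ w1 must be 0, so at least one of a, w1 is 0.
Satisfying assignments:
  a=0, b=0, c=0
  a=0, b=0, c=1
  a=0, b=1, c=0
  a=0, b=1, c=1
  a=1, b=0, c=0
  a=1, b=1, c=1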